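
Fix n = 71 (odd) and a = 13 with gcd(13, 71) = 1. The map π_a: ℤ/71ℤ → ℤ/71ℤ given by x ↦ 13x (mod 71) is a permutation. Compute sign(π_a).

Trace 26: π^k(26) = [26, 54, 63, 38, 68, 32, 61] for k=0..6.
The orbit structure of x ↦ 13x mod 71: 2 orbits of sizes [70, 1].
2 cycles on 71: each ℓ→(−1)^(ℓ−1), product (−1)^69 = -1.

-1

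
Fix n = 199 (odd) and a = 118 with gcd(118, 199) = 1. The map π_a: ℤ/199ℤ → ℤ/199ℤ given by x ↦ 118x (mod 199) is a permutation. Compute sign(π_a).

Orbit of 84 under x↦118x: [84, 161, 93, 29, 39, 25, 164]… (length divides ord_199(118)).
Cycle lengths of π_118 on ℤ/199ℤ: [198, 1]; 2 cycles in total.
With 2 cycles on 199 points, sign = (−1)^{199−2} = -1.

-1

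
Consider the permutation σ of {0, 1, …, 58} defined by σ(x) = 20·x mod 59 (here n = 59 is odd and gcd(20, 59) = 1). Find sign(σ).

Trace 29: π^k(29) = [29, 49, 36, 12, 4, 21, 7] for k=0..6.
Decompose π into cycles: lengths [29, 29, 1] (3 cycles, including the fixed point 0).
3 cycles on 59: each ℓ→(−1)^(ℓ−1), product (−1)^56 = +1.
Via Zolotarev, sign(π_{20}) = (20|59) = +1.

+1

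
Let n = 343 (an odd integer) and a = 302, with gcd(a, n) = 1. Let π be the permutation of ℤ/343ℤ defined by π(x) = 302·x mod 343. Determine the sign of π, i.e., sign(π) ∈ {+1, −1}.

+1

Start at x=71: 71 → 176 → 330 → 190 → 99 → 57 → 64 → … (one orbit).
19 cycles of lengths [49, 49, 49, 49, 49, 49, 7, 7, 7, 7, 7, 7, 1, 1, 1, 1, 1, 1, 1].
343 − 19 = 324 transpositions; sign(π) = (−1)^324 = +1.
Via Zolotarev, sign(π_{302}) = (302|343) = +1.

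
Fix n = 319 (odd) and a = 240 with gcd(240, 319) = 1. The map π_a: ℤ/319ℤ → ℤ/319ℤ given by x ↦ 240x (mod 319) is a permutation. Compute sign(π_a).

Orbit of 279 under x↦240x: [279, 289, 137, 23, 97, 312, 234]… (length divides ord_319(240)).
Decompose π into cycles: lengths [140, 140, 28, 5, 5, 1] (6 cycles, including the fixed point 0).
With 6 cycles on 319 points, sign = (−1)^{319−6} = -1.
The Jacobi symbol (240|319) = -1 (Zolotarev) agrees.

-1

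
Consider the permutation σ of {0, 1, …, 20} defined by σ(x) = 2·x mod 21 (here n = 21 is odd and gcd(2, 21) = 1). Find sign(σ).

-1

Trace 8: π^k(8) = [8, 16, 11, 1, 2, 4] for k=0..5.
6 cycles of lengths [6, 6, 3, 3, 2, 1].
21 − 6 = 15 transpositions; sign(π) = (−1)^15 = -1.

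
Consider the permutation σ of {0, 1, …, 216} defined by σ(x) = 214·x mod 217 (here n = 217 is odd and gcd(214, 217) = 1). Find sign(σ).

Trace 1: π^k(1) = [1, 214, 9, 190, 81, 191, 78] for k=0..6.
The orbit structure of x ↦ 214x mod 217: 17 orbits of sizes [15, 15, 15, 15, 15, 15, 15, 15, 15, 15, 15, 15, 15, 15, 3, 3, 1].
With 17 cycles on 217 points, sign = (−1)^{217−17} = +1.
The Jacobi symbol (214|217) = +1 (Zolotarev) agrees.

+1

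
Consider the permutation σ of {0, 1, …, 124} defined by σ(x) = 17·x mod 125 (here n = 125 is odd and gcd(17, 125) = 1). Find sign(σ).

-1

Orbit of 1 under x↦17x: [1, 17, 39, 38, 21, 107, 69]… (length divides ord_125(17)).
4 cycles of lengths [100, 20, 4, 1].
With 4 cycles on 125 points, sign = (−1)^{125−4} = -1.
Via Zolotarev, sign(π_{17}) = (17|125) = -1.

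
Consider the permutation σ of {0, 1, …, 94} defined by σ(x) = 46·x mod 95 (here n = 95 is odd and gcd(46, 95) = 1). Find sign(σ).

-1

Start at x=1: 1 → 46 → 26 → 56 → 11 → 31 → 1 (one orbit).
Cycle lengths of π_46 on ℤ/95ℤ: [6, 6, 6, 6, 6, 6, 6, 6, 6, 6, 6, 6, 6, 6, 6, 1, 1, 1, 1, 1]; 20 cycles in total.
sign(π) = (−1)^{n − #cycles} = (−1)^{95−20} = (−1)^75 = -1.
Zolotarev: (46|95) = -1, matching the cycle-count sign.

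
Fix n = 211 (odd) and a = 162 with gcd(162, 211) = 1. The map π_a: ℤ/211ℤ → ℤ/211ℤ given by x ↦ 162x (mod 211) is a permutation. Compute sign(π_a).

Trace 129: π^k(129) = [129, 9, 192, 87, 168, 208, 147] for k=0..6.
Decompose π into cycles: lengths [210, 1] (2 cycles, including the fixed point 0).
n − c = 211 − 2 = 209; sign = (−1)^209 = -1.

-1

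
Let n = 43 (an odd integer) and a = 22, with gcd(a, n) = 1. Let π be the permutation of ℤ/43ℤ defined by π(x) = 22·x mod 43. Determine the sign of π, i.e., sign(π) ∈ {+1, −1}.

-1

Orbit of 39 under x↦22x: [39, 41, 42, 21, 32, 16, 8]… (length divides ord_43(22)).
π_22 has 4 disjoint cycles with lengths [14, 14, 14, 1] on {0,…,42}.
sign(π) = (−1)^{n − #cycles} = (−1)^{43−4} = (−1)^39 = -1.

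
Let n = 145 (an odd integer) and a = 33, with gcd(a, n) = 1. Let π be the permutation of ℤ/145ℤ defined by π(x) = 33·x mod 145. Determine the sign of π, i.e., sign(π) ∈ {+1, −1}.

-1

Trace 13: π^k(13) = [13, 139, 92, 136, 138, 59, 62] for k=0..6.
8 cycles of lengths [28, 28, 28, 28, 14, 14, 4, 1].
With 8 cycles on 145 points, sign = (−1)^{145−8} = -1.
The Jacobi symbol (33|145) = -1 (Zolotarev) agrees.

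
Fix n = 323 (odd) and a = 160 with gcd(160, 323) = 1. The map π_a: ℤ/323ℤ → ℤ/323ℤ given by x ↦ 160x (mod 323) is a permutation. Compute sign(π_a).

Trace 284: π^k(284) = [284, 220, 316, 172, 65, 64, 227] for k=0..6.
Cycle type of π: 48×6 + 16 + 6×3 + 1; total 11 cycles.
11 cycles on 323: each ℓ→(−1)^(ℓ−1), product (−1)^312 = +1.
Zolotarev: (160|323) = +1, matching the cycle-count sign.

+1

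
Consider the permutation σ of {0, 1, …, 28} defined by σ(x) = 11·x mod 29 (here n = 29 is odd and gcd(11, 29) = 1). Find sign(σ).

-1

Trace 12: π^k(12) = [12, 16, 2, 22, 10, 23, 21] for k=0..6.
Cycle type of π: 28 + 1; total 2 cycles.
2 cycles on 29: each ℓ→(−1)^(ℓ−1), product (−1)^27 = -1.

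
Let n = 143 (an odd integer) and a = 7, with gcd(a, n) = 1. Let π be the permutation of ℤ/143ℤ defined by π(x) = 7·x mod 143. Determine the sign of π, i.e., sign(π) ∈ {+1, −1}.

+1

Orbit of 109 under x↦7x: [109, 48, 50, 64, 19, 133, 73]… (length divides ord_143(7)).
5 cycles of lengths [60, 60, 12, 10, 1].
5 cycles on 143: each ℓ→(−1)^(ℓ−1), product (−1)^138 = +1.
(7|143)_J = +1 (Zolotarev's lemma cross-check).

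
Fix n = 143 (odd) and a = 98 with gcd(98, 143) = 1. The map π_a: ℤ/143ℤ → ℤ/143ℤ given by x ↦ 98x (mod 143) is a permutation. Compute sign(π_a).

+1

Start at x=21: 21 → 56 → 54 → 1 → 98 → 23 → 109 → … (one orbit).
Cycle lengths of π_98 on ℤ/143ℤ: [12, 12, 12, 12, 12, 12, 12, 12, 12, 12, 12, 2, 2, 2, 2, 2, 1]; 17 cycles in total.
sign(π) = (−1)^{n − #cycles} = (−1)^{143−17} = (−1)^126 = +1.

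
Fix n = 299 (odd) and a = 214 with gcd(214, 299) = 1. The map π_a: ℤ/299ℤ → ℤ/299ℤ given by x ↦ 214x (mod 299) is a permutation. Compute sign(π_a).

Trace 285: π^k(285) = [285, 293, 211, 5, 173, 245, 105] for k=0..6.
π_214 has 5 disjoint cycles with lengths [132, 132, 22, 12, 1] on {0,…,298}.
299 − 5 = 294 transpositions; sign(π) = (−1)^294 = +1.
Zolotarev: (214|299) = +1, matching the cycle-count sign.

+1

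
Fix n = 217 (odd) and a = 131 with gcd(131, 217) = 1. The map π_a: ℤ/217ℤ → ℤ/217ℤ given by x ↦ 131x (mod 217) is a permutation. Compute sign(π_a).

-1

Trace 202: π^k(202) = [202, 205, 164, 1, 131, 18, 188] for k=0..6.
Decompose π into cycles: lengths [30, 30, 30, 30, 30, 30, 15, 15, 6, 1] (10 cycles, including the fixed point 0).
10 cycles on 217: each ℓ→(−1)^(ℓ−1), product (−1)^207 = -1.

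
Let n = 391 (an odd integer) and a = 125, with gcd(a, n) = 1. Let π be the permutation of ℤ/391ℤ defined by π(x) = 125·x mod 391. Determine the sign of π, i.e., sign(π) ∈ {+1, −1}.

+1

Orbit of 18 under x↦125x: [18, 295, 121, 267, 140, 296, 246]… (length divides ord_391(125)).
Cycle type of π: 176×2 + 22 + 16 + 1; total 5 cycles.
sign(π) = (−1)^{n − #cycles} = (−1)^{391−5} = (−1)^386 = +1.
Via Zolotarev, sign(π_{125}) = (125|391) = +1.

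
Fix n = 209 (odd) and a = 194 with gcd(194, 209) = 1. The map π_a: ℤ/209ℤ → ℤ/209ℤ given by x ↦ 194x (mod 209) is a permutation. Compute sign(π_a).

Start at x=169: 169 → 182 → 196 → 195 → 1 → 194 → 16 → … (one orbit).
Cycle lengths of π_194 on ℤ/209ℤ: [90, 90, 10, 9, 9, 1]; 6 cycles in total.
With 6 cycles on 209 points, sign = (−1)^{209−6} = -1.
The Jacobi symbol (194|209) = -1 (Zolotarev) agrees.

-1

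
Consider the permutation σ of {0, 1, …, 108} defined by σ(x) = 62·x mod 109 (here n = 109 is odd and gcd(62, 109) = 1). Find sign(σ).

Trace 76: π^k(76) = [76, 25, 24, 71, 42, 97, 19] for k=0..6.
π_62 has 2 disjoint cycles with lengths [108, 1] on {0,…,108}.
Σ(ℓ_i−1) = 109−2 = 107; sign = (−1)^107 = -1.
(62|109)_J = -1 (Zolotarev's lemma cross-check).

-1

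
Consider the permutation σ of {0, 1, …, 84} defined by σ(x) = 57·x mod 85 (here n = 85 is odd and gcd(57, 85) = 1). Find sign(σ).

+1

Trace 63: π^k(63) = [63, 21, 7, 59, 48, 16, 62] for k=0..6.
Cycle lengths of π_57 on ℤ/85ℤ: [16, 16, 16, 16, 16, 4, 1]; 7 cycles in total.
With 7 cycles on 85 points, sign = (−1)^{85−7} = +1.
(57|85)_J = +1 (Zolotarev's lemma cross-check).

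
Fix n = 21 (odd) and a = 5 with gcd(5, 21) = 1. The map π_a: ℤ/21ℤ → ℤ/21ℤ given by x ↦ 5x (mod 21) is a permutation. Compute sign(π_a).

Trace 20: π^k(20) = [20, 16, 17, 1, 5, 4] for k=0..5.
5 cycles of lengths [6, 6, 6, 2, 1].
sign(π) = (−1)^{n − #cycles} = (−1)^{21−5} = (−1)^16 = +1.
(5|21)_J = +1 (Zolotarev's lemma cross-check).

+1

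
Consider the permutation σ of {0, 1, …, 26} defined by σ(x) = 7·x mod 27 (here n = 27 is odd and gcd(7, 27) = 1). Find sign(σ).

Start at x=16: 16 → 4 → 1 → 7 → 22 → 19 → 25 → … (one orbit).
7 cycles of lengths [9, 9, 3, 3, 1, 1, 1].
Σ(ℓ_i−1) = 27−7 = 20; sign = (−1)^20 = +1.
Check: (7/27) = +1 by Zolotarev.

+1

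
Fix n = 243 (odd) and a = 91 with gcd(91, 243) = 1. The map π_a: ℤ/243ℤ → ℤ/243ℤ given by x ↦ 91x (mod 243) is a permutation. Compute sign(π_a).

Start at x=172: 172 → 100 → 109 → 199 → 127 → 136 → 226 → … (one orbit).
Decompose π into cycles: lengths [27, 27, 27, 27, 27, 27, 9, 9, 9, 9, 9, 9, 3, 3, 3, 3, 3, 3, 1, 1, 1, 1, 1, 1, 1, 1, 1] (27 cycles, including the fixed point 0).
27 cycles on 243: each ℓ→(−1)^(ℓ−1), product (−1)^216 = +1.
Via Zolotarev, sign(π_{91}) = (91|243) = +1.

+1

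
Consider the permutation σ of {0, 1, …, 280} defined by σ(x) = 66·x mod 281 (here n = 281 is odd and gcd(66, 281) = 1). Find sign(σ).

+1

Orbit of 223 under x↦66x: [223, 106, 252, 53, 126, 167, 63]… (length divides ord_281(66)).
3 cycles of lengths [140, 140, 1].
n − c = 281 − 3 = 278; sign = (−1)^278 = +1.
(66|281)_J = +1 (Zolotarev's lemma cross-check).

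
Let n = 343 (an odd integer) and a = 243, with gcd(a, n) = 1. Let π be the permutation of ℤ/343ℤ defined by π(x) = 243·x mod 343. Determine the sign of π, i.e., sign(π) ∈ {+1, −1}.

-1

Orbit of 320 under x↦243x: [320, 242, 153, 135, 220, 295, 341]… (length divides ord_343(243)).
Cycle type of π: 294 + 42 + 6 + 1; total 4 cycles.
Σ(ℓ_i−1) = 343−4 = 339; sign = (−1)^339 = -1.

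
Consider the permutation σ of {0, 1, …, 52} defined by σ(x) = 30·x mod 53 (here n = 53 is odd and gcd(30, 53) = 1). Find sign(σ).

Start at x=30: 30 → 52 → 23 → 1 → 30 (one orbit).
π_30 has 14 disjoint cycles with lengths [4, 4, 4, 4, 4, 4, 4, 4, 4, 4, 4, 4, 4, 1] on {0,…,52}.
sign(π) = (−1)^{n − #cycles} = (−1)^{53−14} = (−1)^39 = -1.
Via Zolotarev, sign(π_{30}) = (30|53) = -1.

-1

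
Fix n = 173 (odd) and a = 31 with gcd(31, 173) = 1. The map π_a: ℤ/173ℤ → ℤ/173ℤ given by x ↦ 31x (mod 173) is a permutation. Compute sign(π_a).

+1

Trace 167: π^k(167) = [167, 160, 116, 136, 64, 81, 89] for k=0..6.
The orbit structure of x ↦ 31x mod 173: 3 orbits of sizes [86, 86, 1].
With 3 cycles on 173 points, sign = (−1)^{173−3} = +1.
(31|173)_J = +1 (Zolotarev's lemma cross-check).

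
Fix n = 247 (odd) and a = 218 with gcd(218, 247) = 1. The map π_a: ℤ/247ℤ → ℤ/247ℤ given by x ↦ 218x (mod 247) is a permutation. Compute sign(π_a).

Start at x=23: 23 → 74 → 77 → 237 → 43 → 235 → 101 → … (one orbit).
Decompose π into cycles: lengths [18, 18, 18, 18, 18, 18, 18, 18, 18, 18, 18, 18, 9, 9, 6, 6, 1] (17 cycles, including the fixed point 0).
n − c = 247 − 17 = 230; sign = (−1)^230 = +1.

+1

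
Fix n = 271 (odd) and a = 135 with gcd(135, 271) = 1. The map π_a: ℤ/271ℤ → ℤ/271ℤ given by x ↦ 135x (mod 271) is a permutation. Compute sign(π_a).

Start at x=106: 106 → 218 → 162 → 190 → 176 → 183 → 44 → … (one orbit).
The orbit structure of x ↦ 135x mod 271: 2 orbits of sizes [270, 1].
n − c = 271 − 2 = 269; sign = (−1)^269 = -1.

-1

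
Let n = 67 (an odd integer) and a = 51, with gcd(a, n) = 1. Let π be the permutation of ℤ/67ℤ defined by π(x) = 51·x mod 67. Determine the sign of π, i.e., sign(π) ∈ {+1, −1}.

-1

Orbit of 1 under x↦51x: [1, 51, 55, 58, 10, 41, 14]… (length divides ord_67(51)).
π_51 has 2 disjoint cycles with lengths [66, 1] on {0,…,66}.
With 2 cycles on 67 points, sign = (−1)^{67−2} = -1.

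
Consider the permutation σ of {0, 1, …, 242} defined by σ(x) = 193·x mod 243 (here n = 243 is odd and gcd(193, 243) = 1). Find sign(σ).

Trace 229: π^k(229) = [229, 214, 235, 157, 169, 55, 166] for k=0..6.
11 cycles of lengths [81, 81, 27, 27, 9, 9, 3, 3, 1, 1, 1].
sign(π) = (−1)^{n − #cycles} = (−1)^{243−11} = (−1)^232 = +1.
Zolotarev: (193|243) = +1, matching the cycle-count sign.

+1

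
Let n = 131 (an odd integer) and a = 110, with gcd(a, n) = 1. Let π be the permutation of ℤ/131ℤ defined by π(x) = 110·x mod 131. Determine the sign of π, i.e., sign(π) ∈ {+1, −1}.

-1

Start at x=48: 48 → 40 → 77 → 86 → 28 → 67 → 34 → … (one orbit).
Cycle lengths of π_110 on ℤ/131ℤ: [130, 1]; 2 cycles in total.
Σ(ℓ_i−1) = 131−2 = 129; sign = (−1)^129 = -1.
Check: (110/131) = -1 by Zolotarev.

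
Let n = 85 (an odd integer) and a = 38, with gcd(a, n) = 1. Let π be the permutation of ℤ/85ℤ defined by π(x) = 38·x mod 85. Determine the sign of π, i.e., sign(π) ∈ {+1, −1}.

Start at x=1: 1 → 38 → 84 → 47 → 1 (one orbit).
Cycle lengths of π_38 on ℤ/85ℤ: [4, 4, 4, 4, 4, 4, 4, 4, 4, 4, 4, 4, 4, 4, 4, 4, 4, 4, 4, 4, 4, 1]; 22 cycles in total.
sign(π) = (−1)^{n − #cycles} = (−1)^{85−22} = (−1)^63 = -1.

-1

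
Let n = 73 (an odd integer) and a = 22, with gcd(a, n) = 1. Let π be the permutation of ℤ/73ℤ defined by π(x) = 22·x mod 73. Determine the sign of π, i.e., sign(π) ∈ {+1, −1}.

-1

Trace 72: π^k(72) = [72, 51, 27, 10, 1, 22, 46] for k=0..6.
The orbit structure of x ↦ 22x mod 73: 10 orbits of sizes [8, 8, 8, 8, 8, 8, 8, 8, 8, 1].
sign(π) = (−1)^{n − #cycles} = (−1)^{73−10} = (−1)^63 = -1.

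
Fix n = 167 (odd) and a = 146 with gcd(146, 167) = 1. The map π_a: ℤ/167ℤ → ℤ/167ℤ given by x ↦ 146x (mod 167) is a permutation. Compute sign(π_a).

Trace 22: π^k(22) = [22, 39, 16, 165, 42, 120, 152] for k=0..6.
Cycle lengths of π_146 on ℤ/167ℤ: [166, 1]; 2 cycles in total.
2 cycles on 167: each ℓ→(−1)^(ℓ−1), product (−1)^165 = -1.
Check: (146/167) = -1 by Zolotarev.

-1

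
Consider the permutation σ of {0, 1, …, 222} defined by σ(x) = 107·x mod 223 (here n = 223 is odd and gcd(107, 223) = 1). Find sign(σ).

-1

Trace 65: π^k(65) = [65, 42, 34, 70, 131, 191, 144] for k=0..6.
Cycle lengths of π_107 on ℤ/223ℤ: [222, 1]; 2 cycles in total.
sign(π) = (−1)^{n − #cycles} = (−1)^{223−2} = (−1)^221 = -1.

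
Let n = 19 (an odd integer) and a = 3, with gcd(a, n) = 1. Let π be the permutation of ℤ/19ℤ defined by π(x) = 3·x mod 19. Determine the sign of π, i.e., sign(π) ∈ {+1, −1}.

-1

Orbit of 13 under x↦3x: [13, 1, 3, 9, 8, 5, 15]… (length divides ord_19(3)).
2 cycles of lengths [18, 1].
Σ(ℓ_i−1) = 19−2 = 17; sign = (−1)^17 = -1.
Via Zolotarev, sign(π_{3}) = (3|19) = -1.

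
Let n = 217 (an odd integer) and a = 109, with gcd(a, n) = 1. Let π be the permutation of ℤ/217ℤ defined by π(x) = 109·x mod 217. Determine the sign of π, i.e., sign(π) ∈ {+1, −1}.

+1

Start at x=128: 128 → 64 → 32 → 16 → 8 → 4 → 2 → … (one orbit).
The orbit structure of x ↦ 109x mod 217: 21 orbits of sizes [15, 15, 15, 15, 15, 15, 15, 15, 15, 15, 15, 15, 5, 5, 5, 5, 5, 5, 3, 3, 1].
21 cycles on 217: each ℓ→(−1)^(ℓ−1), product (−1)^196 = +1.
The Jacobi symbol (109|217) = +1 (Zolotarev) agrees.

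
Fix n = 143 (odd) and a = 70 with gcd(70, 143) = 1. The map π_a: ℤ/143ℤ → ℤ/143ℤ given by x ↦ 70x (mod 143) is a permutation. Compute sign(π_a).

-1

Start at x=86: 86 → 14 → 122 → 103 → 60 → 53 → 135 → … (one orbit).
12 cycles of lengths [20, 20, 20, 20, 20, 20, 5, 5, 4, 4, 4, 1].
With 12 cycles on 143 points, sign = (−1)^{143−12} = -1.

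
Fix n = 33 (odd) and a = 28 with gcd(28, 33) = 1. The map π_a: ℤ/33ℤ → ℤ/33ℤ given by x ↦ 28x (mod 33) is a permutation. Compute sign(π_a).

Trace 1: π^k(1) = [1, 28, 25, 7, 31, 10, 16] for k=0..6.
Cycle type of π: 10×3 + 1×3; total 6 cycles.
n − c = 33 − 6 = 27; sign = (−1)^27 = -1.

-1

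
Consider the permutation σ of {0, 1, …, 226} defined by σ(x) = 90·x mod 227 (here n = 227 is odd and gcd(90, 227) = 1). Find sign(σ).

Start at x=10: 10 → 219 → 188 → 122 → 84 → 69 → 81 → … (one orbit).
Cycle lengths of π_90 on ℤ/227ℤ: [113, 113, 1]; 3 cycles in total.
227 − 3 = 224 transpositions; sign(π) = (−1)^224 = +1.

+1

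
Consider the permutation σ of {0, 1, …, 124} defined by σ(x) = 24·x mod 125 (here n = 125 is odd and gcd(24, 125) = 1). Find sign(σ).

+1

Orbit of 76 under x↦24x: [76, 74, 26, 124, 101, 49, 51]… (length divides ord_125(24)).
Cycle type of π: 10×10 + 2×12 + 1; total 23 cycles.
sign(π) = (−1)^{n − #cycles} = (−1)^{125−23} = (−1)^102 = +1.
Check: (24/125) = +1 by Zolotarev.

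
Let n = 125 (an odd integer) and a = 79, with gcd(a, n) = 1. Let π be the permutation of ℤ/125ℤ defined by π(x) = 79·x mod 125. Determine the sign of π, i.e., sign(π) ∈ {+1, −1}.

+1

Start at x=119: 119 → 26 → 54 → 16 → 14 → 106 → 124 → … (one orbit).
7 cycles of lengths [50, 50, 10, 10, 2, 2, 1].
7 cycles on 125: each ℓ→(−1)^(ℓ−1), product (−1)^118 = +1.
The Jacobi symbol (79|125) = +1 (Zolotarev) agrees.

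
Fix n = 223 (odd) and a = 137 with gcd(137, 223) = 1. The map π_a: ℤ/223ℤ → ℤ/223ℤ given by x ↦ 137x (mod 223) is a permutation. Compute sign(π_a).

Trace 200: π^k(200) = [200, 194, 41, 42, 179, 216, 156] for k=0..6.
Cycle type of π: 222 + 1; total 2 cycles.
223 − 2 = 221 transpositions; sign(π) = (−1)^221 = -1.
The Jacobi symbol (137|223) = -1 (Zolotarev) agrees.

-1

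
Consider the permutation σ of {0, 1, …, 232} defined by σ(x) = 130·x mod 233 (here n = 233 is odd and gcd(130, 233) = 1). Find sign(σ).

Trace 217: π^k(217) = [217, 17, 113, 11, 32, 199, 7] for k=0..6.
Cycle type of π: 232 + 1; total 2 cycles.
2 cycles on 233: each ℓ→(−1)^(ℓ−1), product (−1)^231 = -1.
Zolotarev: (130|233) = -1, matching the cycle-count sign.

-1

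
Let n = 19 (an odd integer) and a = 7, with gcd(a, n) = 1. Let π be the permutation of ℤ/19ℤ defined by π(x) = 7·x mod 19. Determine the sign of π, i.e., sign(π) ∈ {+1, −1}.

+1

Trace 7: π^k(7) = [7, 11, 1] for k=0..2.
7 cycles of lengths [3, 3, 3, 3, 3, 3, 1].
sign(π) = (−1)^{n − #cycles} = (−1)^{19−7} = (−1)^12 = +1.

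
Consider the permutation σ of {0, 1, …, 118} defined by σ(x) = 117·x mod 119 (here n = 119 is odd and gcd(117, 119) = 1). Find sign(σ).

Start at x=18: 18 → 83 → 72 → 94 → 50 → 19 → 81 → … (one orbit).
8 cycles of lengths [24, 24, 24, 24, 8, 8, 6, 1].
119 − 8 = 111 transpositions; sign(π) = (−1)^111 = -1.

-1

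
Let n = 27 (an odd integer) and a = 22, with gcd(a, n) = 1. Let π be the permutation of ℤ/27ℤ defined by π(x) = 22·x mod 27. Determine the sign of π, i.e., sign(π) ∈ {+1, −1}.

+1

Orbit of 22 under x↦22x: [22, 25, 10, 4, 7, 19, 13]… (length divides ord_27(22)).
7 cycles of lengths [9, 9, 3, 3, 1, 1, 1].
7 cycles on 27: each ℓ→(−1)^(ℓ−1), product (−1)^20 = +1.
Zolotarev: (22|27) = +1, matching the cycle-count sign.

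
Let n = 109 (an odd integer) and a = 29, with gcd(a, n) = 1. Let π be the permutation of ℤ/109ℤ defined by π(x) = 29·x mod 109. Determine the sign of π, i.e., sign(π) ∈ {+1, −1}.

Orbit of 88 under x↦29x: [88, 45, 106, 22, 93, 81, 60]… (length divides ord_109(29)).
π_29 has 3 disjoint cycles with lengths [54, 54, 1] on {0,…,108}.
With 3 cycles on 109 points, sign = (−1)^{109−3} = +1.

+1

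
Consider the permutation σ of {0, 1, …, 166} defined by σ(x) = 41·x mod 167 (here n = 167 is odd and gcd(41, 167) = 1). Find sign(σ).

Start at x=38: 38 → 55 → 84 → 104 → 89 → 142 → 144 → … (one orbit).
The orbit structure of x ↦ 41x mod 167: 2 orbits of sizes [166, 1].
sign(π) = (−1)^{n − #cycles} = (−1)^{167−2} = (−1)^165 = -1.

-1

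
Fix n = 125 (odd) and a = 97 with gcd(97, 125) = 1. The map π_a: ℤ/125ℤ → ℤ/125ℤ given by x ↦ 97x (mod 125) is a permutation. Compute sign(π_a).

-1

Orbit of 3 under x↦97x: [3, 41, 102, 19, 93, 21, 37]… (length divides ord_125(97)).
Cycle lengths of π_97 on ℤ/125ℤ: [100, 20, 4, 1]; 4 cycles in total.
Σ(ℓ_i−1) = 125−4 = 121; sign = (−1)^121 = -1.
The Jacobi symbol (97|125) = -1 (Zolotarev) agrees.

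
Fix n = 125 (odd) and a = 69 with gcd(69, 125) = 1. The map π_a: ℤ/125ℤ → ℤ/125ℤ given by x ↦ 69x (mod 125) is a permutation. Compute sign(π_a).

Orbit of 71 under x↦69x: [71, 24, 31, 14, 91, 29, 1]… (length divides ord_125(69)).
Decompose π into cycles: lengths [50, 50, 10, 10, 2, 2, 1] (7 cycles, including the fixed point 0).
sign(π) = (−1)^{n − #cycles} = (−1)^{125−7} = (−1)^118 = +1.

+1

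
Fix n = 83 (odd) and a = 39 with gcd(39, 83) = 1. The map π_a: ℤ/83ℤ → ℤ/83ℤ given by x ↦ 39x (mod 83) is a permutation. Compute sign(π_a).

-1

Orbit of 35 under x↦39x: [35, 37, 32, 3, 34, 81, 5]… (length divides ord_83(39)).
π_39 has 2 disjoint cycles with lengths [82, 1] on {0,…,82}.
2 cycles on 83: each ℓ→(−1)^(ℓ−1), product (−1)^81 = -1.
Zolotarev: (39|83) = -1, matching the cycle-count sign.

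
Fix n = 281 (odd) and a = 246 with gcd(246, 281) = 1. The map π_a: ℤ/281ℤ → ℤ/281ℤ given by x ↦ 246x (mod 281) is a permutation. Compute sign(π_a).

Trace 252: π^k(252) = [252, 172, 162, 231, 64, 8, 1] for k=0..6.
5 cycles of lengths [70, 70, 70, 70, 1].
n − c = 281 − 5 = 276; sign = (−1)^276 = +1.
Via Zolotarev, sign(π_{246}) = (246|281) = +1.

+1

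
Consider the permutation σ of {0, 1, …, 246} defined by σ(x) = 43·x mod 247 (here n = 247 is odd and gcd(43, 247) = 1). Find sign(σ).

+1

Orbit of 74 under x↦43x: [74, 218, 235, 225, 42, 77, 100]… (length divides ord_247(43)).
17 cycles of lengths [18, 18, 18, 18, 18, 18, 18, 18, 18, 18, 18, 18, 9, 9, 6, 6, 1].
Σ(ℓ_i−1) = 247−17 = 230; sign = (−1)^230 = +1.
The Jacobi symbol (43|247) = +1 (Zolotarev) agrees.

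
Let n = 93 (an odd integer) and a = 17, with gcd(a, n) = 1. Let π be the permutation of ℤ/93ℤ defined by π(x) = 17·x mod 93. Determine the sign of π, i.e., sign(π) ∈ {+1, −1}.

+1

Orbit of 64 under x↦17x: [64, 65, 82, 92, 76, 83, 16]… (length divides ord_93(17)).
Decompose π into cycles: lengths [30, 30, 30, 2, 1] (5 cycles, including the fixed point 0).
sign(π) = (−1)^{n − #cycles} = (−1)^{93−5} = (−1)^88 = +1.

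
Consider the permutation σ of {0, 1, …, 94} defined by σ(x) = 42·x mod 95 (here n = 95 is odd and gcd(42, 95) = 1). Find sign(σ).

Trace 64: π^k(64) = [64, 28, 36, 87, 44, 43, 1] for k=0..6.
6 cycles of lengths [36, 36, 9, 9, 4, 1].
Σ(ℓ_i−1) = 95−6 = 89; sign = (−1)^89 = -1.
(42|95)_J = -1 (Zolotarev's lemma cross-check).

-1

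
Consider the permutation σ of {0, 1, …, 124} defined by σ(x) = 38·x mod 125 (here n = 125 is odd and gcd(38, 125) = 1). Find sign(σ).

-1

Trace 109: π^k(109) = [109, 17, 21, 48, 74, 62, 106] for k=0..6.
Cycle lengths of π_38 on ℤ/125ℤ: [100, 20, 4, 1]; 4 cycles in total.
With 4 cycles on 125 points, sign = (−1)^{125−4} = -1.
Zolotarev: (38|125) = -1, matching the cycle-count sign.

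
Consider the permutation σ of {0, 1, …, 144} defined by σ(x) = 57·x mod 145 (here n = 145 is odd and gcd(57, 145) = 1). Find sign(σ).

Orbit of 57 under x↦57x: [57, 59, 28, 1]… (length divides ord_145(57)).
Cycle type of π: 4×29 + 2×14 + 1; total 44 cycles.
With 44 cycles on 145 points, sign = (−1)^{145−44} = -1.

-1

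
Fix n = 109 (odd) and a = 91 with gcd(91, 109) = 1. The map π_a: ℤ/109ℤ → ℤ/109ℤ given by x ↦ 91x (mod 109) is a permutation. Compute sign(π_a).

-1

Start at x=49: 49 → 99 → 71 → 30 → 5 → 19 → 94 → … (one orbit).
2 cycles of lengths [108, 1].
With 2 cycles on 109 points, sign = (−1)^{109−2} = -1.
The Jacobi symbol (91|109) = -1 (Zolotarev) agrees.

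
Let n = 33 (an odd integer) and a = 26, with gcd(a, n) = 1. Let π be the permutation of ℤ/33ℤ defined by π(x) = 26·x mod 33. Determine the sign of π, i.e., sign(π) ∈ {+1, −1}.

Start at x=20: 20 → 25 → 23 → 4 → 5 → 31 → 14 → … (one orbit).
The orbit structure of x ↦ 26x mod 33: 6 orbits of sizes [10, 10, 5, 5, 2, 1].
6 cycles on 33: each ℓ→(−1)^(ℓ−1), product (−1)^27 = -1.
The Jacobi symbol (26|33) = -1 (Zolotarev) agrees.

-1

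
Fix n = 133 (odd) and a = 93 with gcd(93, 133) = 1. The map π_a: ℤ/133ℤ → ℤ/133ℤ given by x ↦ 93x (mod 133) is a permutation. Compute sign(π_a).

Trace 4: π^k(4) = [4, 106, 16, 25, 64, 100, 123] for k=0..6.
Decompose π into cycles: lengths [9, 9, 9, 9, 9, 9, 9, 9, 9, 9, 9, 9, 9, 9, 3, 3, 1] (17 cycles, including the fixed point 0).
With 17 cycles on 133 points, sign = (−1)^{133−17} = +1.

+1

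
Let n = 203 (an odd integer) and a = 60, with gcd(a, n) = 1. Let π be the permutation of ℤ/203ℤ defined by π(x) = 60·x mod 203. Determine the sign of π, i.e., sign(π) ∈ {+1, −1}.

Start at x=23: 23 → 162 → 179 → 184 → 78 → 11 → 51 → … (one orbit).
Decompose π into cycles: lengths [84, 84, 28, 3, 3, 1] (6 cycles, including the fixed point 0).
6 cycles on 203: each ℓ→(−1)^(ℓ−1), product (−1)^197 = -1.
Check: (60/203) = -1 by Zolotarev.

-1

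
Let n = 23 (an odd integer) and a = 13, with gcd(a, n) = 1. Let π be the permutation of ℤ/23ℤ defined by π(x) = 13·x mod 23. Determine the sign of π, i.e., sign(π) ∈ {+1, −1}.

+1

Start at x=16: 16 → 1 → 13 → 8 → 12 → 18 → 4 → … (one orbit).
3 cycles of lengths [11, 11, 1].
n − c = 23 − 3 = 20; sign = (−1)^20 = +1.
The Jacobi symbol (13|23) = +1 (Zolotarev) agrees.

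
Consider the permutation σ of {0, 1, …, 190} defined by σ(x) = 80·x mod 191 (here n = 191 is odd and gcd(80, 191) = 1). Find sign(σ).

+1

Trace 115: π^k(115) = [115, 32, 77, 48, 20, 72, 30] for k=0..6.
Cycle lengths of π_80 on ℤ/191ℤ: [95, 95, 1]; 3 cycles in total.
3 cycles on 191: each ℓ→(−1)^(ℓ−1), product (−1)^188 = +1.
The Jacobi symbol (80|191) = +1 (Zolotarev) agrees.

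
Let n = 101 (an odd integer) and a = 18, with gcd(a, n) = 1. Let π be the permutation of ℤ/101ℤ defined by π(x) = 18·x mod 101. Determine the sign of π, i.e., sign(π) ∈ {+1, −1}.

-1

Start at x=30: 30 → 35 → 24 → 28 → 100 → 83 → 80 → … (one orbit).
Decompose π into cycles: lengths [100, 1] (2 cycles, including the fixed point 0).
2 cycles on 101: each ℓ→(−1)^(ℓ−1), product (−1)^99 = -1.
Check: (18/101) = -1 by Zolotarev.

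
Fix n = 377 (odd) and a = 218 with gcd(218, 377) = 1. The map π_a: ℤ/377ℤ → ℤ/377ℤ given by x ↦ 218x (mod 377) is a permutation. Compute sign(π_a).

Trace 94: π^k(94) = [94, 134, 183, 309, 256, 12, 354] for k=0..6.
The orbit structure of x ↦ 218x mod 377: 8 orbits of sizes [84, 84, 84, 84, 28, 6, 6, 1].
377 − 8 = 369 transpositions; sign(π) = (−1)^369 = -1.
The Jacobi symbol (218|377) = -1 (Zolotarev) agrees.

-1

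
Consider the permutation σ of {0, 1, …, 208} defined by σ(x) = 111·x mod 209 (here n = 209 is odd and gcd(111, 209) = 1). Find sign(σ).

Trace 100: π^k(100) = [100, 23, 45, 188, 177, 1, 111] for k=0..6.
Cycle type of π: 9×22 + 1×11; total 33 cycles.
209 − 33 = 176 transpositions; sign(π) = (−1)^176 = +1.

+1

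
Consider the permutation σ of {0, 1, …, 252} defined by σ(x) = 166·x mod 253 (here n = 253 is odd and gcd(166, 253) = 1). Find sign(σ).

Trace 89: π^k(89) = [89, 100, 155, 177, 34, 78, 45] for k=0..6.
Decompose π into cycles: lengths [22, 22, 22, 22, 22, 22, 22, 22, 22, 22, 22, 1, 1, 1, 1, 1, 1, 1, 1, 1, 1, 1] (22 cycles, including the fixed point 0).
n − c = 253 − 22 = 231; sign = (−1)^231 = -1.

-1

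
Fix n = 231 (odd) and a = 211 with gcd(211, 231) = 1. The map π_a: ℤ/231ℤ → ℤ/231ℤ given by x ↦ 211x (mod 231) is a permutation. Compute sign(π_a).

-1

Trace 127: π^k(127) = [127, 1, 211, 169, 85, 148, 43] for k=0..6.
42 cycles of lengths [10, 10, 10, 10, 10, 10, 10, 10, 10, 10, 10, 10, 10, 10, 10, 10, 10, 10, 10, 10, 10, 1, 1, 1, 1, 1, 1, 1, 1, 1, 1, 1, 1, 1, 1, 1, 1, 1, 1, 1, 1, 1].
With 42 cycles on 231 points, sign = (−1)^{231−42} = -1.
The Jacobi symbol (211|231) = -1 (Zolotarev) agrees.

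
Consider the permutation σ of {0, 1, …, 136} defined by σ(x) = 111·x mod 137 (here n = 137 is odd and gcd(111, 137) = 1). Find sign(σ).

-1

Start at x=74: 74 → 131 → 19 → 54 → 103 → 62 → 32 → … (one orbit).
Cycle lengths of π_111 on ℤ/137ℤ: [136, 1]; 2 cycles in total.
sign(π) = (−1)^{n − #cycles} = (−1)^{137−2} = (−1)^135 = -1.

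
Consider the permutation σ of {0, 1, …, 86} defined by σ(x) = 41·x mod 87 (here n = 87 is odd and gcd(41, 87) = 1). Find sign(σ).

+1

Start at x=17: 17 → 1 → 41 → 28 → 17 (one orbit).
Cycle type of π: 4×21 + 2 + 1; total 23 cycles.
sign(π) = (−1)^{n − #cycles} = (−1)^{87−23} = (−1)^64 = +1.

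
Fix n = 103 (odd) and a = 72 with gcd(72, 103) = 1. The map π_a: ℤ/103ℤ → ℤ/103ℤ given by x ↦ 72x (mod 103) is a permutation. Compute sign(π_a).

Trace 30: π^k(30) = [30, 100, 93, 1, 72, 34, 79] for k=0..6.
7 cycles of lengths [17, 17, 17, 17, 17, 17, 1].
With 7 cycles on 103 points, sign = (−1)^{103−7} = +1.
The Jacobi symbol (72|103) = +1 (Zolotarev) agrees.

+1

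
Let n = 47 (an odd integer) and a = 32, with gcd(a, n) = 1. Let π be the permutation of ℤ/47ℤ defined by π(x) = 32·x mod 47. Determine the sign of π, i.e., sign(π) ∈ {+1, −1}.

+1

Start at x=32: 32 → 37 → 9 → 6 → 4 → 34 → 7 → … (one orbit).
Decompose π into cycles: lengths [23, 23, 1] (3 cycles, including the fixed point 0).
n − c = 47 − 3 = 44; sign = (−1)^44 = +1.
Zolotarev: (32|47) = +1, matching the cycle-count sign.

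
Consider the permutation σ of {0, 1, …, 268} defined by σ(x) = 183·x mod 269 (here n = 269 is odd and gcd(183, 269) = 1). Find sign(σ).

-1

Trace 1: π^k(1) = [1, 183, 133, 129, 204, 210, 232] for k=0..6.
2 cycles of lengths [268, 1].
Σ(ℓ_i−1) = 269−2 = 267; sign = (−1)^267 = -1.
Via Zolotarev, sign(π_{183}) = (183|269) = -1.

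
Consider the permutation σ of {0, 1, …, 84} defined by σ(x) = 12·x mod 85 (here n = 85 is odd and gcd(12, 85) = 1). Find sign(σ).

Start at x=37: 37 → 19 → 58 → 16 → 22 → 9 → 23 → … (one orbit).
π_12 has 7 disjoint cycles with lengths [16, 16, 16, 16, 16, 4, 1] on {0,…,84}.
sign(π) = (−1)^{n − #cycles} = (−1)^{85−7} = (−1)^78 = +1.
(12|85)_J = +1 (Zolotarev's lemma cross-check).

+1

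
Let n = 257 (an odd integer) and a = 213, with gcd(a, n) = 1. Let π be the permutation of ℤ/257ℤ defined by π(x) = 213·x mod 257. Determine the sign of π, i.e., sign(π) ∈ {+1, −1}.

Start at x=111: 111 → 256 → 44 → 120 → 117 → 249 → 95 → … (one orbit).
The orbit structure of x ↦ 213x mod 257: 5 orbits of sizes [64, 64, 64, 64, 1].
Σ(ℓ_i−1) = 257−5 = 252; sign = (−1)^252 = +1.

+1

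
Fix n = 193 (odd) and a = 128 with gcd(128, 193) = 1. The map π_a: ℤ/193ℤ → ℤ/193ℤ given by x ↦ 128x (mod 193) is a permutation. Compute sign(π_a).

Orbit of 24 under x↦128x: [24, 177, 75, 143, 162, 85, 72]… (length divides ord_193(128)).
Decompose π into cycles: lengths [96, 96, 1] (3 cycles, including the fixed point 0).
With 3 cycles on 193 points, sign = (−1)^{193−3} = +1.

+1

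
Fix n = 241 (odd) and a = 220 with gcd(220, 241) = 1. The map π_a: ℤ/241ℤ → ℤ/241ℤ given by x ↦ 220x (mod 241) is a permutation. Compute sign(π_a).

Orbit of 126 under x↦220x: [126, 5, 136, 36, 208, 211, 148]… (length divides ord_241(220)).
Decompose π into cycles: lengths [80, 80, 80, 1] (4 cycles, including the fixed point 0).
With 4 cycles on 241 points, sign = (−1)^{241−4} = -1.

-1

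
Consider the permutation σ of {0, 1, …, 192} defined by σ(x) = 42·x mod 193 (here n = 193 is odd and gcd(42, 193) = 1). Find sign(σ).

+1

Orbit of 112 under x↦42x: [112, 72, 129, 14, 9, 185, 50]… (length divides ord_193(42)).
The orbit structure of x ↦ 42x mod 193: 7 orbits of sizes [32, 32, 32, 32, 32, 32, 1].
With 7 cycles on 193 points, sign = (−1)^{193−7} = +1.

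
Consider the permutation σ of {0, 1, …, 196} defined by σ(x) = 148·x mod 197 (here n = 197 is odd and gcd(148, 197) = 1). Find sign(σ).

+1

Trace 116: π^k(116) = [116, 29, 155, 88, 22, 104, 26] for k=0..6.
The orbit structure of x ↦ 148x mod 197: 3 orbits of sizes [98, 98, 1].
3 cycles on 197: each ℓ→(−1)^(ℓ−1), product (−1)^194 = +1.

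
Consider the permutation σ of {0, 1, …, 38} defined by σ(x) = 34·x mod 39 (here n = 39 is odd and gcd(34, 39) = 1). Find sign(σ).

Start at x=31: 31 → 1 → 34 → 25 → 31 (one orbit).
Cycle lengths of π_34 on ℤ/39ℤ: [4, 4, 4, 4, 4, 4, 4, 4, 4, 1, 1, 1]; 12 cycles in total.
12 cycles on 39: each ℓ→(−1)^(ℓ−1), product (−1)^27 = -1.
Via Zolotarev, sign(π_{34}) = (34|39) = -1.

-1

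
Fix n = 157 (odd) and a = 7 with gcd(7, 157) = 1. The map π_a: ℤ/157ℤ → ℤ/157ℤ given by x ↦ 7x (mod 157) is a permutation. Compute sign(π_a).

-1

Trace 99: π^k(99) = [99, 65, 141, 45, 1, 7, 49] for k=0..6.
4 cycles of lengths [52, 52, 52, 1].
Σ(ℓ_i−1) = 157−4 = 153; sign = (−1)^153 = -1.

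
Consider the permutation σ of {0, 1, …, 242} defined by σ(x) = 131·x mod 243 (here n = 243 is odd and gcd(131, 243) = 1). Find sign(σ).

Start at x=223: 223 → 53 → 139 → 227 → 91 → 14 → 133 → … (one orbit).
Cycle lengths of π_131 on ℤ/243ℤ: [162, 54, 18, 6, 2, 1]; 6 cycles in total.
Σ(ℓ_i−1) = 243−6 = 237; sign = (−1)^237 = -1.
Zolotarev: (131|243) = -1, matching the cycle-count sign.

-1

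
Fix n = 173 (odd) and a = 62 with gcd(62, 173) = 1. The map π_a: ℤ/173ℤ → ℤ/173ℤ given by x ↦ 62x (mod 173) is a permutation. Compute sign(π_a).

-1

Start at x=93: 93 → 57 → 74 → 90 → 44 → 133 → 115 → … (one orbit).
The orbit structure of x ↦ 62x mod 173: 2 orbits of sizes [172, 1].
sign(π) = (−1)^{n − #cycles} = (−1)^{173−2} = (−1)^171 = -1.
The Jacobi symbol (62|173) = -1 (Zolotarev) agrees.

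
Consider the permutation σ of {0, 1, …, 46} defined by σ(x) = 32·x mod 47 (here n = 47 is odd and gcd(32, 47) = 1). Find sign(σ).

+1

Start at x=34: 34 → 7 → 36 → 24 → 16 → 42 → 28 → … (one orbit).
Decompose π into cycles: lengths [23, 23, 1] (3 cycles, including the fixed point 0).
47 − 3 = 44 transpositions; sign(π) = (−1)^44 = +1.
(32|47)_J = +1 (Zolotarev's lemma cross-check).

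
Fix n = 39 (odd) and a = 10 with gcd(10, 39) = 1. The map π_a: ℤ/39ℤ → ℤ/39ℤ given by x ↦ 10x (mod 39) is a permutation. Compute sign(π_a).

+1

Orbit of 4 under x↦10x: [4, 1, 10, 22, 25, 16]… (length divides ord_39(10)).
Cycle lengths of π_10 on ℤ/39ℤ: [6, 6, 6, 6, 6, 6, 1, 1, 1]; 9 cycles in total.
39 − 9 = 30 transpositions; sign(π) = (−1)^30 = +1.
Zolotarev: (10|39) = +1, matching the cycle-count sign.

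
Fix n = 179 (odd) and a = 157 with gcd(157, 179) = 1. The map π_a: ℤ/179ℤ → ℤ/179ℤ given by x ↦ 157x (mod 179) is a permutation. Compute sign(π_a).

Orbit of 43 under x↦157x: [43, 128, 48, 18, 141, 120, 45]… (length divides ord_179(157)).
2 cycles of lengths [178, 1].
With 2 cycles on 179 points, sign = (−1)^{179−2} = -1.
Via Zolotarev, sign(π_{157}) = (157|179) = -1.

-1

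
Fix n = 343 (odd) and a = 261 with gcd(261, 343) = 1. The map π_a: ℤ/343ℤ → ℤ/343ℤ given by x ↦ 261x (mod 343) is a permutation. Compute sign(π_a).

Orbit of 163 under x↦261x: [163, 11, 127, 219, 221, 57, 128]… (length divides ord_343(261)).
Decompose π into cycles: lengths [147, 147, 21, 21, 3, 3, 1] (7 cycles, including the fixed point 0).
With 7 cycles on 343 points, sign = (−1)^{343−7} = +1.

+1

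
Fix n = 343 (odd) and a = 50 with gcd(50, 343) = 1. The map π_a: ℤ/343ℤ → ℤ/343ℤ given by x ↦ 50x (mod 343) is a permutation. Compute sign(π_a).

+1

Start at x=50: 50 → 99 → 148 → 197 → 246 → 295 → 1 → 50 (one orbit).
Cycle type of π: 7×42 + 1×49; total 91 cycles.
343 − 91 = 252 transpositions; sign(π) = (−1)^252 = +1.
(50|343)_J = +1 (Zolotarev's lemma cross-check).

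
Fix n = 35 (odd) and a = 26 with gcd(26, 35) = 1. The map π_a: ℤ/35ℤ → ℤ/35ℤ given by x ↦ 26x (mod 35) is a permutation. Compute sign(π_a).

-1

Start at x=31: 31 → 1 → 26 → 11 → 6 → 16 → 31 (one orbit).
Cycle lengths of π_26 on ℤ/35ℤ: [6, 6, 6, 6, 6, 1, 1, 1, 1, 1]; 10 cycles in total.
sign(π) = (−1)^{n − #cycles} = (−1)^{35−10} = (−1)^25 = -1.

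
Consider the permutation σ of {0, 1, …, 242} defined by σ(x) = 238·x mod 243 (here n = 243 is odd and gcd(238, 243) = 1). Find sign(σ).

+1

Trace 229: π^k(229) = [229, 70, 136, 49, 241, 10, 193] for k=0..6.
π_238 has 11 disjoint cycles with lengths [81, 81, 27, 27, 9, 9, 3, 3, 1, 1, 1] on {0,…,242}.
sign(π) = (−1)^{n − #cycles} = (−1)^{243−11} = (−1)^232 = +1.
(238|243)_J = +1 (Zolotarev's lemma cross-check).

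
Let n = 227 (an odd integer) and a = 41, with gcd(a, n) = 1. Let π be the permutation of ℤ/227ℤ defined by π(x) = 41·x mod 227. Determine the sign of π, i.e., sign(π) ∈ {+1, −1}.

Start at x=30: 30 → 95 → 36 → 114 → 134 → 46 → 70 → … (one orbit).
π_41 has 2 disjoint cycles with lengths [226, 1] on {0,…,226}.
Σ(ℓ_i−1) = 227−2 = 225; sign = (−1)^225 = -1.

-1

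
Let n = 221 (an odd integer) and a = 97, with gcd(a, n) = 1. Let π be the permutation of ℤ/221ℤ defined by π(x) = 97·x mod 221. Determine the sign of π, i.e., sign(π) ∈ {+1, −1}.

+1

Trace 176: π^k(176) = [176, 55, 31, 134, 180, 1, 97] for k=0..6.
The orbit structure of x ↦ 97x mod 221: 7 orbits of sizes [48, 48, 48, 48, 16, 12, 1].
n − c = 221 − 7 = 214; sign = (−1)^214 = +1.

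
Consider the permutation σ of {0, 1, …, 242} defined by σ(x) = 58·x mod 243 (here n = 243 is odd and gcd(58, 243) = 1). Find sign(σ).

+1

Trace 64: π^k(64) = [64, 67, 241, 127, 76, 34, 28] for k=0..6.
The orbit structure of x ↦ 58x mod 243: 11 orbits of sizes [81, 81, 27, 27, 9, 9, 3, 3, 1, 1, 1].
sign(π) = (−1)^{n − #cycles} = (−1)^{243−11} = (−1)^232 = +1.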